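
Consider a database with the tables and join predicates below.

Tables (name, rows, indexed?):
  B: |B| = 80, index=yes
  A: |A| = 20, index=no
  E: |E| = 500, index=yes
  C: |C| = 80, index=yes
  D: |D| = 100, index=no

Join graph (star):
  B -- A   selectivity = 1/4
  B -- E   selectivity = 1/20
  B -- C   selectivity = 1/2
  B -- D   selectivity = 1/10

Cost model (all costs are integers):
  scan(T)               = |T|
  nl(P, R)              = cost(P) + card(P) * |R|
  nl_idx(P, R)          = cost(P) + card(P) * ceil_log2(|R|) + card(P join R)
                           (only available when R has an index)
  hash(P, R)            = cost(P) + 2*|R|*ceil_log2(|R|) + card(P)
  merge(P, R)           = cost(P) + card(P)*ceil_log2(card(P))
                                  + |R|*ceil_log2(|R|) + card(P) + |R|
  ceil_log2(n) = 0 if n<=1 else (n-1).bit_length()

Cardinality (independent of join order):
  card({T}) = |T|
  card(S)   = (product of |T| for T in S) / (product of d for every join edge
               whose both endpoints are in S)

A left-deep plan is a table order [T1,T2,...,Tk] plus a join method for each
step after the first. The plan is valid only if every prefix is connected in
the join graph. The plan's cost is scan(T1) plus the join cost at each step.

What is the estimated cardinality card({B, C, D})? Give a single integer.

32000

Tables in S: B(80), C(80), D(100)
Edges inside S: B-C(d=2), B-D(d=10)
numerator = 80 * 80 * 100 = 640000
denominator = 2 * 10 = 20
card(S) = 640000 / 20 = 32000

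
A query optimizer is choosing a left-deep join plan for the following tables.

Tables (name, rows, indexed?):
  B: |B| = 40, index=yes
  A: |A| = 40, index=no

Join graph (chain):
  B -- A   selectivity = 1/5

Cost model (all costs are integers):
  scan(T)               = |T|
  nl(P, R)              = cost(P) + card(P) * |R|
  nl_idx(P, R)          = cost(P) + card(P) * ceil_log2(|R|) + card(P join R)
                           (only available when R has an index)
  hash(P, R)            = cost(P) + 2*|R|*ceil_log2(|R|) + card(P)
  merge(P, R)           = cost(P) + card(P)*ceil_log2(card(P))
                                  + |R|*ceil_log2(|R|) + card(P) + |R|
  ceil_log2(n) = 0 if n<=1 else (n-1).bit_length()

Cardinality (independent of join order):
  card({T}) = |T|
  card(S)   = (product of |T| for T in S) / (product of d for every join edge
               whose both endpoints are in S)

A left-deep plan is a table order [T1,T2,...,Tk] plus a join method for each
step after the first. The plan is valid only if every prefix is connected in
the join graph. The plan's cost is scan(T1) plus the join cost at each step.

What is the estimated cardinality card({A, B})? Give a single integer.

320

Tables in S: A(40), B(40)
Edges inside S: B-A(d=5)
numerator = 40 * 40 = 1600
denominator = 5 = 5
card(S) = 1600 / 5 = 320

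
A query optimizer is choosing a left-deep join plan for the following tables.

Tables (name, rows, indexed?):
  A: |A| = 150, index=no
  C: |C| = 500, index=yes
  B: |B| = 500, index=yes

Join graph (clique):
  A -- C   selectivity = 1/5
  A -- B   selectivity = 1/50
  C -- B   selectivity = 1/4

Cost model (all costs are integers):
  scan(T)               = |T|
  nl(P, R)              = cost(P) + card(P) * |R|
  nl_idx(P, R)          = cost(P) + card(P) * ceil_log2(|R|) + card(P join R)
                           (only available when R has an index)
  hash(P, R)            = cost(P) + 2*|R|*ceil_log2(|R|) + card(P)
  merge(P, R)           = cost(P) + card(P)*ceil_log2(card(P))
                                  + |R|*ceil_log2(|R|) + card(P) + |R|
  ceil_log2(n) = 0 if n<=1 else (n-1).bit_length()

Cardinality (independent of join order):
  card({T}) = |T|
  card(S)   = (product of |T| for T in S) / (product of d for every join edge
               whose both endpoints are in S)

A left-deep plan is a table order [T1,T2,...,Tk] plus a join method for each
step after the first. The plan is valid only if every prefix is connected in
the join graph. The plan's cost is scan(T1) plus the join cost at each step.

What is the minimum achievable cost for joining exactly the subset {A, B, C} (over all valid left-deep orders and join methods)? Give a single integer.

13500

Selinger DP over subsets of {A,B,C}:
  {A}: scan cost=150, card=150
  {C}: scan cost=500, card=500
  {B}: scan cost=500, card=500
  {AC}: card=15000; try (A,hash)→3400, (C,merge)→6500, (A,merge)→6850, (C,hash)→9300, (C,nl_idx)→16500, (C,nl)→75150 …(+1); best=3400 via (A,hash)
  {AB}: card=1500; try (B,nl_idx)→3000, (A,hash)→3400, (B,merge)→6500, (A,merge)→6850, (B,hash)→9300, (B,nl)→75150 …(+1); best=3000 via (B,nl_idx)
  {BC}: card=62500; try (C,hash)→10000, (B,hash)→10000, (C,merge)→10500, (B,merge)→10500, (C,nl_idx)→67500, (B,nl_idx)→67500 …(+2); best=10000 via (C,hash)
  {ABC}: card=37500; try (C,hash)→13500, (C,merge)→26000, (B,hash)→27400, (C,nl_idx)→54000, (A,hash)→74900, (B,nl_idx)→175900 …(+5); best=13500 via (C,hash)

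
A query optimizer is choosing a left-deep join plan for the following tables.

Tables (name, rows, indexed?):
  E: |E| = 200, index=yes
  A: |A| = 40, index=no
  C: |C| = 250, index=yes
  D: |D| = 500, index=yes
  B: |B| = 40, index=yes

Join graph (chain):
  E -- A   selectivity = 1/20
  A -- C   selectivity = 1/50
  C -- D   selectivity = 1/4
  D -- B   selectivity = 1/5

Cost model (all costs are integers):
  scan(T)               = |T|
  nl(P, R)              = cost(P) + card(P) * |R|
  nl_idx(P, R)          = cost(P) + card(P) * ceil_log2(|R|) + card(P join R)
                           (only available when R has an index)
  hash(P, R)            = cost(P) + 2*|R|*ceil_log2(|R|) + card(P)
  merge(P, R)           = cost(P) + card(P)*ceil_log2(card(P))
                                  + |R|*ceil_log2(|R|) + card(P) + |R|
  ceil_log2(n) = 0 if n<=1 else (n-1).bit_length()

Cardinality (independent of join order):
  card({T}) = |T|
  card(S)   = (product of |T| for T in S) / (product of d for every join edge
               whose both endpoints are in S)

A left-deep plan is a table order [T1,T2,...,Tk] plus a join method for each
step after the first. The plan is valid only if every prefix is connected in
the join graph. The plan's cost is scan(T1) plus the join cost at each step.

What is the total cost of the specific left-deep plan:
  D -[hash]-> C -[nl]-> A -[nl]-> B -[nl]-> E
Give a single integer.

step 1: scan D: cost=500, card=500
step 2: join C via hash
    card(P join C) = 500*250/(4) = 31250
    cost = 500 + 2*250*8 + 500 = 5000
step 3: join A via nl
    card(P join A) = 31250*40/(50) = 25000
    cost = 5000 + 31250*40 = 1255000
step 4: join B via nl
    card(P join B) = 25000*40/(5) = 200000
    cost = 1255000 + 25000*40 = 2255000
step 5: join E via nl
    card(P join E) = 200000*200/(20) = 2000000
    cost = 2255000 + 200000*200 = 42255000

42255000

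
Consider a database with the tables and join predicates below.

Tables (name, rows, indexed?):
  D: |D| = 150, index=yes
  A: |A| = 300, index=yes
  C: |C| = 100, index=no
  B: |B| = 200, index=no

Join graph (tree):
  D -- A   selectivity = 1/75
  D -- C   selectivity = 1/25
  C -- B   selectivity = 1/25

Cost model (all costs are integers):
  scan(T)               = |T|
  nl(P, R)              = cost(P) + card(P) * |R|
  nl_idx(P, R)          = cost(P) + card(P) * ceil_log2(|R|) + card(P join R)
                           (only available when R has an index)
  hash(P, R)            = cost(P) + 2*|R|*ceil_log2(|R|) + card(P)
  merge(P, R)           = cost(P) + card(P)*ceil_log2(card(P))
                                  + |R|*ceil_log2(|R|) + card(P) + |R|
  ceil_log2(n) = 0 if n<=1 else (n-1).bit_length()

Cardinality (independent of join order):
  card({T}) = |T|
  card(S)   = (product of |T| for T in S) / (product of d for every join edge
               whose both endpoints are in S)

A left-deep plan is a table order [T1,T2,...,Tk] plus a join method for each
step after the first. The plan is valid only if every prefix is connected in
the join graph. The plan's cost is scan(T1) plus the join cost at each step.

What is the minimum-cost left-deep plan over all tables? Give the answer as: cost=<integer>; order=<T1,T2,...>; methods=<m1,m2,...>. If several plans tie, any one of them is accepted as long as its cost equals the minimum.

cost=9700; order=D,A,C,B; methods=nl_idx,hash,hash

Selinger DP (subsets sized 1..n):
  {D}: scan cost=150, card=150
  {A}: scan cost=300, card=300
  {C}: scan cost=100, card=100
  {B}: scan cost=200, card=200
  {AD}: card=600; try (A,nl_idx)→2100, (D,hash)→3000, (D,nl_idx)→3300, (A,merge)→4500, (D,merge)→4650, (A,hash)→5700 …(+2); best=2100 via (A,nl_idx)
  {CD}: card=600; try (D,nl_idx)→1500, (C,hash)→1700, (D,merge)→2250, (C,merge)→2300, (D,hash)→2600, (D,nl)→15100 …(+1); best=1500 via (D,nl_idx)
  {BC}: card=800; try (C,hash)→1800, (B,merge)→2700, (C,merge)→2800, (B,hash)→3400, (B,nl)→20100, (C,nl)→20200; best=1800 via (C,hash)
  {ACD}: card=2400; try (C,hash)→4100, (A,hash)→7500, (A,nl_idx)→9300, (C,merge)→9500, (A,merge)→11100, (C,nl)→62100 …(+1); best=4100 via (C,hash)
  {BCD}: card=4800; try (D,hash)→5000, (B,hash)→5300, (B,merge)→9900, (D,merge)→11950, (D,nl_idx)→13000, (B,nl)→121500 …(+1); best=5000 via (D,hash)
  {ABCD}: card=19200; try (B,hash)→9700, (A,hash)→15200, (B,merge)→37100, (A,nl_idx)→67400, (A,merge)→75200, (B,nl)→484100 …(+1); best=9700 via (B,hash)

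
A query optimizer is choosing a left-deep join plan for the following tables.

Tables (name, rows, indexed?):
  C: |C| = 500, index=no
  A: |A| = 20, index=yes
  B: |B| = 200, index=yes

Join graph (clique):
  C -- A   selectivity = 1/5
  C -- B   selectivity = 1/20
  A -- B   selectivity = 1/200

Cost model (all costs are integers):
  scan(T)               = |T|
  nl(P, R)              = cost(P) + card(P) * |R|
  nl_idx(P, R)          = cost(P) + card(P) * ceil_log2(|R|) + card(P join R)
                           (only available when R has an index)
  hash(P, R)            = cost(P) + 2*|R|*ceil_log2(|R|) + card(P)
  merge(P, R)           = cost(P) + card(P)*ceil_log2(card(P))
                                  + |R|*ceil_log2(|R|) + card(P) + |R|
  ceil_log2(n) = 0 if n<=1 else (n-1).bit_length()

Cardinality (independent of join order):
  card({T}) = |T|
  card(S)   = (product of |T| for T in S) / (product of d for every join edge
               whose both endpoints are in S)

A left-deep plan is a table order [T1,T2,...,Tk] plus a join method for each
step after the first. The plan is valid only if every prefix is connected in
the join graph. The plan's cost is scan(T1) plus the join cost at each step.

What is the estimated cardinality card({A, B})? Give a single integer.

20

Tables in S: A(20), B(200)
Edges inside S: A-B(d=200)
numerator = 20 * 200 = 4000
denominator = 200 = 200
card(S) = 4000 / 200 = 20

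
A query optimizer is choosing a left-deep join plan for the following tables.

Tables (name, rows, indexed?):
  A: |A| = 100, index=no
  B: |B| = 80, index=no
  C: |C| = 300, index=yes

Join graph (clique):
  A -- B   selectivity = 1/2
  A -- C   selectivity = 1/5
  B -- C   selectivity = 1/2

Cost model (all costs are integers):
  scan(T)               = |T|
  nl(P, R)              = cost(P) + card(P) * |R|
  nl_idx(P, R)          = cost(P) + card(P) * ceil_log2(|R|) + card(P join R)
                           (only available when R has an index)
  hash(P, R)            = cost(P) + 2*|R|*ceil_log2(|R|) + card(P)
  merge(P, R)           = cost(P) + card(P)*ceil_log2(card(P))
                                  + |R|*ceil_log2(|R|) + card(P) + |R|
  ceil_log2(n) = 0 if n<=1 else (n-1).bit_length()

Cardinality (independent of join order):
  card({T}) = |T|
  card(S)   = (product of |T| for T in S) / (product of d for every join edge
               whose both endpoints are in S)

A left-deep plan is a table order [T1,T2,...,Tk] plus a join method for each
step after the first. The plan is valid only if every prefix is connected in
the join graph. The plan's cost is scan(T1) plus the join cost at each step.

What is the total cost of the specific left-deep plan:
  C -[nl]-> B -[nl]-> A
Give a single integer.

1224300

step 1: scan C: cost=300, card=300
step 2: join B via nl
    card(P join B) = 300*80/(2) = 12000
    cost = 300 + 300*80 = 24300
step 3: join A via nl
    card(P join A) = 12000*100/(2*5) = 120000
    cost = 24300 + 12000*100 = 1224300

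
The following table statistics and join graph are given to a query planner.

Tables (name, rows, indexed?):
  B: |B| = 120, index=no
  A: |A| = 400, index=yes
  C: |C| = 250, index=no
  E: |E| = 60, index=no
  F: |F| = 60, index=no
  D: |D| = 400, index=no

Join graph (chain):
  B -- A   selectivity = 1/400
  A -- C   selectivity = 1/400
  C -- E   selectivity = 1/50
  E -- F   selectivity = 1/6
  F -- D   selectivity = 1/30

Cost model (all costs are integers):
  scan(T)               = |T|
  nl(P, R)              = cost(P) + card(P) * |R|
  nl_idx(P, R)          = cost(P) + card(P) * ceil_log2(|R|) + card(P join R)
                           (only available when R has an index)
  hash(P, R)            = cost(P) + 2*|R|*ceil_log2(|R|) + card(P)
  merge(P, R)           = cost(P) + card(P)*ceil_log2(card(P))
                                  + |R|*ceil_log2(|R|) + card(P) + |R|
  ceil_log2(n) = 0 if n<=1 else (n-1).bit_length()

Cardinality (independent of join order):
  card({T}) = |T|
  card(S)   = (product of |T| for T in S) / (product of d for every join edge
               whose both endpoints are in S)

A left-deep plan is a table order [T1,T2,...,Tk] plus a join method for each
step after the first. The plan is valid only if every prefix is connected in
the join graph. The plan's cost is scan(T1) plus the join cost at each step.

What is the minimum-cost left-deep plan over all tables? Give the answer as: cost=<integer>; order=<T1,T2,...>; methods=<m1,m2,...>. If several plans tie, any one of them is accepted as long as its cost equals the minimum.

cost=14235; order=B,A,C,E,F,D; methods=nl_idx,merge,hash,hash,hash

Selinger DP (subsets sized 1..n):
  {B}: scan cost=120, card=120
  {A}: scan cost=400, card=400
  {C}: scan cost=250, card=250
  {E}: scan cost=60, card=60
  {F}: scan cost=60, card=60
  {D}: scan cost=400, card=400
  {AB}: card=120; try (A,nl_idx)→1320, (B,hash)→2480, (A,merge)→5080, (B,merge)→5360, (A,hash)→7440, (A,nl)→48120 …(+1); best=1320 via (A,nl_idx)
  {AC}: card=250; try (A,nl_idx)→2750, (C,hash)→4800, (A,merge)→6500, (C,merge)→6650, (A,hash)→7700, (A,nl)→100250 …(+1); best=2750 via (A,nl_idx)
  {CE}: card=300; try (E,hash)→1220, (C,merge)→2730, (E,merge)→2920, (C,hash)→4120, (C,nl)→15060, (E,nl)→15250; best=1220 via (E,hash)
  {EF}: card=600; try (F,hash)→840, (E,hash)→840, (F,merge)→900, (E,merge)→900, (F,nl)→3660, (E,nl)→3660; best=840 via (F,hash)
  {DF}: card=800; try (F,hash)→1520, (D,merge)→4480, (F,merge)→4820, (D,hash)→7320, (D,nl)→24060, (F,nl)→24400; best=1520 via (F,hash)
  {ABC}: card=75; try (C,merge)→4530, (B,hash)→4680, (C,hash)→5440, (B,merge)→5960, (C,nl)→31320, (B,nl)→32750; best=4530 via (C,merge)
  {ACE}: card=300; try (E,hash)→3720, (A,nl_idx)→4220, (E,merge)→5420, (A,merge)→8220, (A,hash)→8720, (E,nl)→17750 …(+1); best=3720 via (E,hash)
  {CEF}: card=3000; try (F,hash)→2240, (F,merge)→4640, (C,hash)→5440, (C,merge)→9690, (F,nl)→19220, (C,nl)→150840; best=2240 via (F,hash)
  {DEF}: card=8000; try (E,hash)→3040, (D,hash)→8640, (E,merge)→10740, (D,merge)→11440, (E,nl)→49520, (D,nl)→240840; best=3040 via (E,hash)
  {ABCE}: card=90; try (E,hash)→5325, (E,merge)→5550, (B,hash)→5700, (B,merge)→7680, (E,nl)→9030, (B,nl)→39720; best=5325 via (E,hash)
  {ACEF}: card=3000; try (F,hash)→4740, (F,merge)→7140, (A,hash)→12440, (F,nl)→21720, (A,nl_idx)→32240, (A,merge)→45240 …(+1); best=4740 via (F,hash)
  {CDEF}: card=40000; try (D,hash)→12440, (C,hash)→15040, (D,merge)→45240, (C,merge)→117290, (D,nl)→1202240, (C,nl)→2003040; best=12440 via (D,hash)
  {ABCEF}: card=900; try (F,hash)→6135, (F,merge)→6465, (B,hash)→9420, (F,nl)→10725, (B,merge)→44700, (B,nl)→364740; best=6135 via (F,hash)
  {ACDEF}: card=40000; try (D,hash)→14940, (D,merge)→47740, (A,hash)→59640, (A,nl_idx)→412440, (A,merge)→696440, (D,nl)→1204740 …(+1); best=14940 via (D,hash)
  {ABCDEF}: card=12000; try (D,hash)→14235, (D,merge)→20035, (B,hash)→56620, (D,nl)→366135, (B,merge)→695900, (B,nl)→4814940; best=14235 via (D,hash)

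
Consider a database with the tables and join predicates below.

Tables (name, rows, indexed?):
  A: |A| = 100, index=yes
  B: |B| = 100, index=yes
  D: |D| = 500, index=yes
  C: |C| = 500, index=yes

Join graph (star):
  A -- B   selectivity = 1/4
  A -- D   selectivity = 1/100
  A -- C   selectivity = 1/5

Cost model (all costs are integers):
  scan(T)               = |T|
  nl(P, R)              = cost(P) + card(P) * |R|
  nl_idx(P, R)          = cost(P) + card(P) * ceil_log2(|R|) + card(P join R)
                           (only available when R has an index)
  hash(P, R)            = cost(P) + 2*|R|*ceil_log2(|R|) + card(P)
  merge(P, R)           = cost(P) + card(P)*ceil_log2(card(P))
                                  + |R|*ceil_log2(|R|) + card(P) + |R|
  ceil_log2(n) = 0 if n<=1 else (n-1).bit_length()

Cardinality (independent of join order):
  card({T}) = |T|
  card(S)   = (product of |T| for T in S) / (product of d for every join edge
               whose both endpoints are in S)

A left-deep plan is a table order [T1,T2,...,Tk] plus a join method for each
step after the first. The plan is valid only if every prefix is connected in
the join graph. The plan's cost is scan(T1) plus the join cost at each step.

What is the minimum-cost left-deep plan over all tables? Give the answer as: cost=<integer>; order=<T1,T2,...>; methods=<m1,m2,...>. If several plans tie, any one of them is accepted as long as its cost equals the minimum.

Selinger DP (subsets sized 1..n):
  {A}: scan cost=100, card=100
  {B}: scan cost=100, card=100
  {D}: scan cost=500, card=500
  {C}: scan cost=500, card=500
  {AB}: card=2500; try (B,hash)→1600, (A,hash)→1600, (B,merge)→1700, (A,merge)→1700, (B,nl_idx)→3300, (A,nl_idx)→3300 …(+2); best=1600 via (B,hash)
  {AD}: card=500; try (D,nl_idx)→1500, (A,hash)→2400, (A,nl_idx)→4500, (D,merge)→5900, (A,merge)→6300, (D,hash)→9200 …(+2); best=1500 via (D,nl_idx)
  {AC}: card=10000; try (A,hash)→2400, (C,merge)→5900, (A,merge)→6300, (C,hash)→9200, (C,nl_idx)→11000, (A,nl_idx)→14000 …(+2); best=2400 via (A,hash)
  {ABD}: card=12500; try (B,hash)→3400, (B,merge)→7300, (D,hash)→13100, (B,nl_idx)→17500, (D,nl_idx)→36600, (D,merge)→39100 …(+2); best=3400 via (B,hash)
  {ABC}: card=250000; try (C,hash)→13100, (B,hash)→13800, (C,merge)→39100, (B,merge)→153200, (C,nl_idx)→274100, (B,nl_idx)→322400 …(+2); best=13100 via (C,hash)
  {ACD}: card=50000; try (C,hash)→11000, (C,merge)→11500, (D,hash)→21400, (C,nl_idx)→56000, (D,nl_idx)→142400, (D,merge)→157400 …(+2); best=11000 via (C,hash)
  {ABCD}: card=1250000; try (C,hash)→24900, (B,hash)→62400, (C,merge)→195900, (D,hash)→272100, (B,merge)→861800, (C,nl_idx)→1365900 …(+6); best=24900 via (C,hash)

cost=24900; order=A,D,B,C; methods=nl_idx,hash,hash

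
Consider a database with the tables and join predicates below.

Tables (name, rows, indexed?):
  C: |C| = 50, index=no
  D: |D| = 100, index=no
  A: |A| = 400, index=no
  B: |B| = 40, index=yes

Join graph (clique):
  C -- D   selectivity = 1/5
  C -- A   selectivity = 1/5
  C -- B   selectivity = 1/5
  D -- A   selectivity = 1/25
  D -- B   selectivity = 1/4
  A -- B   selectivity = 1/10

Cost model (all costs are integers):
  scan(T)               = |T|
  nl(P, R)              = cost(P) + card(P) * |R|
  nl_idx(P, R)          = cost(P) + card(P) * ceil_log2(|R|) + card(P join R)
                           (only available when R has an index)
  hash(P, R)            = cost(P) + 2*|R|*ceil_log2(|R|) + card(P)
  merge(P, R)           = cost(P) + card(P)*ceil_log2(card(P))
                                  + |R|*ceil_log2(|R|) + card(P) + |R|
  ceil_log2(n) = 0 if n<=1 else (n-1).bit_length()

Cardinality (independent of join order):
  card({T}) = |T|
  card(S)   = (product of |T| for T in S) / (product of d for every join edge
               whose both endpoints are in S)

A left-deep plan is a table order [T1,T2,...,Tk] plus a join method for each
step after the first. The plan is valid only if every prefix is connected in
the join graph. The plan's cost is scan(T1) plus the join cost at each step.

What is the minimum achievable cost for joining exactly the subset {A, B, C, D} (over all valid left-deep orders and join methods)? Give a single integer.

6480

Selinger DP over subsets of {A,B,C,D}:
  {C}: scan cost=50, card=50
  {D}: scan cost=100, card=100
  {A}: scan cost=400, card=400
  {B}: scan cost=40, card=40
  {CD}: card=1000; try (C,hash)→800, (D,merge)→1200, (C,merge)→1250, (D,hash)→1500, (D,nl)→5050, (C,nl)→5100; best=800 via (C,hash)
  {AC}: card=4000; try (C,hash)→1400, (A,merge)→4400, (C,merge)→4750, (A,hash)→7300, (A,nl)→20050, (C,nl)→20400; best=1400 via (C,hash)
  {BC}: card=400; try (B,hash)→580, (C,merge)→670, (C,hash)→680, (B,merge)→680, (B,nl_idx)→750, (C,nl)→2040 …(+1); best=580 via (B,hash)
  {AD}: card=1600; try (D,hash)→2200, (A,merge)→4900, (D,merge)→5200, (A,hash)→7400, (A,nl)→40100, (D,nl)→40400; best=2200 via (D,hash)
  {BD}: card=1000; try (B,hash)→680, (D,merge)→1120, (B,merge)→1180, (D,hash)→1480, (B,nl_idx)→1700, (D,nl)→4040 …(+1); best=680 via (B,hash)
  {AB}: card=1600; try (B,hash)→1280, (A,merge)→4320, (B,nl_idx)→4400, (B,merge)→4680, (A,hash)→7280, (A,nl)→16040 …(+1); best=1280 via (B,hash)
  {ACD}: card=3200; try (C,hash)→4400, (D,hash)→6800, (A,hash)→9000, (A,merge)→15800, (C,merge)→21750, (D,merge)→54200 …(+3); best=4400 via (C,hash)
  {BCD}: card=2000; try (C,hash)→2280, (B,hash)→2280, (D,hash)→2380, (D,merge)→5380, (B,nl_idx)→8800, (C,merge)→12030 …(+4); best=2280 via (C,hash)
  {ABC}: card=3200; try (C,hash)→3480, (B,hash)→5880, (A,hash)→8180, (A,merge)→8580, (C,merge)→20830, (B,nl_idx)→28600 …(+4); best=3480 via (C,hash)
  {ABD}: card=1600; try (D,hash)→4280, (B,hash)→4280, (A,hash)→8880, (B,nl_idx)→13400, (A,merge)→15680, (D,merge)→21280 …(+4); best=4280 via (D,hash)
  {ABCD}: card=640; try (C,hash)→6480, (D,hash)→8080, (B,hash)→8080, (A,hash)→11480, (C,merge)→23830, (B,nl_idx)→24240 …(+7); best=6480 via (C,hash)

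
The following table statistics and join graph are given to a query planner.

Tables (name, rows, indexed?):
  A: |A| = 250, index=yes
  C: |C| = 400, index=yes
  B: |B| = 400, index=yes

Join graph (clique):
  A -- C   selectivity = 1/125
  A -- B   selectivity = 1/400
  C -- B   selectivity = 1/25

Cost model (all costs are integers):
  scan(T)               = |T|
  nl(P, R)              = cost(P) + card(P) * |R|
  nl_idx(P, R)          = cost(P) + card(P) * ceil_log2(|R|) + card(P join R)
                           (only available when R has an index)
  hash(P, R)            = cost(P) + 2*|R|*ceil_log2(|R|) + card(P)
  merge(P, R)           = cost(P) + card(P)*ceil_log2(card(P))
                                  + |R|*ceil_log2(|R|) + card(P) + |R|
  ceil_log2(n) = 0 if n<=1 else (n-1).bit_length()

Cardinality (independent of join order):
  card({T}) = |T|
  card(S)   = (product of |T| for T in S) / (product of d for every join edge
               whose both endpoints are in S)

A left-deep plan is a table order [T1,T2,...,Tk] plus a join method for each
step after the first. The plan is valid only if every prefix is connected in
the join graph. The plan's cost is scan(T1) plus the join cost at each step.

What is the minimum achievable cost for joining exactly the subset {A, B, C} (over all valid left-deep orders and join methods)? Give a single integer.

Selinger DP over subsets of {A,B,C}:
  {A}: scan cost=250, card=250
  {C}: scan cost=400, card=400
  {B}: scan cost=400, card=400
  {AC}: card=800; try (C,nl_idx)→3300, (A,nl_idx)→4400, (A,hash)→4800, (C,merge)→6500, (A,merge)→6650, (C,hash)→7700 …(+2); best=3300 via (C,nl_idx)
  {AB}: card=250; try (B,nl_idx)→2750, (A,nl_idx)→3850, (A,hash)→4800, (B,merge)→6500, (A,merge)→6650, (B,hash)→7700 …(+2); best=2750 via (B,nl_idx)
  {BC}: card=6400; try (C,hash)→8000, (B,hash)→8000, (C,merge)→8400, (B,merge)→8400, (C,nl_idx)→10400, (B,nl_idx)→10400 …(+2); best=8000 via (C,hash)
  {ABC}: card=32; try (C,nl_idx)→5032, (C,merge)→9000, (C,hash)→10200, (B,nl_idx)→10532, (B,hash)→11300, (B,merge)→16100 …(+6); best=5032 via (C,nl_idx)

5032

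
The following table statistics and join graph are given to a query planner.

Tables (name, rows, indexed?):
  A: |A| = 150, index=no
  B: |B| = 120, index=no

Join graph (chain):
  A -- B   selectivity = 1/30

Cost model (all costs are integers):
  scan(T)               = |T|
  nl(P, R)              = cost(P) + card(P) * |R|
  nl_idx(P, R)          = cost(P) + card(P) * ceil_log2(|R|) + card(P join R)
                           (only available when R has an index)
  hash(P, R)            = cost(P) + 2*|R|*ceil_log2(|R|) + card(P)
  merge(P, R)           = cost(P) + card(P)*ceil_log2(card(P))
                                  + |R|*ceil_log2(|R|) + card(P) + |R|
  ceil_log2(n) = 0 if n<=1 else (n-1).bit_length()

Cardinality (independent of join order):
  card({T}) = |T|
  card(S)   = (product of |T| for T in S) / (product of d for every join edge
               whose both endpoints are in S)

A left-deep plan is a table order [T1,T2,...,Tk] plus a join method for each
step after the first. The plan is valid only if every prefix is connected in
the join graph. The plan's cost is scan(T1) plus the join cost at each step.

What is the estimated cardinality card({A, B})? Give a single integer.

600

Tables in S: A(150), B(120)
Edges inside S: A-B(d=30)
numerator = 150 * 120 = 18000
denominator = 30 = 30
card(S) = 18000 / 30 = 600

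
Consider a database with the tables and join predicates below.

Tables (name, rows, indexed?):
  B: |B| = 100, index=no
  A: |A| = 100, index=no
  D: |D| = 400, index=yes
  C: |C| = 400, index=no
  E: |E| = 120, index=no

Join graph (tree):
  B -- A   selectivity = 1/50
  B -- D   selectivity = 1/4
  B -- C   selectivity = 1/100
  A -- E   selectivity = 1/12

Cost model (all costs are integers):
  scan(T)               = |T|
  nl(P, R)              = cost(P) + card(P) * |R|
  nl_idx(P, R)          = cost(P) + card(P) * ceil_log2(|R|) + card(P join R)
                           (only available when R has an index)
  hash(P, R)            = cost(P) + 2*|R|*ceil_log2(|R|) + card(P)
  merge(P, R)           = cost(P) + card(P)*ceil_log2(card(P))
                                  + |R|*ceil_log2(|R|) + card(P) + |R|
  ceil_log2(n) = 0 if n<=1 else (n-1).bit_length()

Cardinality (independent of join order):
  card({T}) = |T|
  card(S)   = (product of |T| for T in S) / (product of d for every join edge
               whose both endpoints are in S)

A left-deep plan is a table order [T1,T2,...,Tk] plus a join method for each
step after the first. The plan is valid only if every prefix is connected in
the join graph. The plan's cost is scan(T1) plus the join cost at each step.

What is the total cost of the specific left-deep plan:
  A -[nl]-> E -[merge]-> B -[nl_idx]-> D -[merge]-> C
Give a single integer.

step 1: scan A: cost=100, card=100
step 2: join E via nl
    card(P join E) = 100*120/(12) = 1000
    cost = 100 + 100*120 = 12100
step 3: join B via merge
    card(P join B) = 1000*100/(50) = 2000
    cost = 12100 + 1000*10 + 100*7 + 1000 + 100 = 23900
step 4: join D via nl_idx
    card(P join D) = 2000*400/(4) = 200000
    cost = 23900 + 2000*9 + 200000 = 241900
step 5: join C via merge
    card(P join C) = 200000*400/(100) = 800000
    cost = 241900 + 200000*18 + 400*9 + 200000 + 400 = 4045900

4045900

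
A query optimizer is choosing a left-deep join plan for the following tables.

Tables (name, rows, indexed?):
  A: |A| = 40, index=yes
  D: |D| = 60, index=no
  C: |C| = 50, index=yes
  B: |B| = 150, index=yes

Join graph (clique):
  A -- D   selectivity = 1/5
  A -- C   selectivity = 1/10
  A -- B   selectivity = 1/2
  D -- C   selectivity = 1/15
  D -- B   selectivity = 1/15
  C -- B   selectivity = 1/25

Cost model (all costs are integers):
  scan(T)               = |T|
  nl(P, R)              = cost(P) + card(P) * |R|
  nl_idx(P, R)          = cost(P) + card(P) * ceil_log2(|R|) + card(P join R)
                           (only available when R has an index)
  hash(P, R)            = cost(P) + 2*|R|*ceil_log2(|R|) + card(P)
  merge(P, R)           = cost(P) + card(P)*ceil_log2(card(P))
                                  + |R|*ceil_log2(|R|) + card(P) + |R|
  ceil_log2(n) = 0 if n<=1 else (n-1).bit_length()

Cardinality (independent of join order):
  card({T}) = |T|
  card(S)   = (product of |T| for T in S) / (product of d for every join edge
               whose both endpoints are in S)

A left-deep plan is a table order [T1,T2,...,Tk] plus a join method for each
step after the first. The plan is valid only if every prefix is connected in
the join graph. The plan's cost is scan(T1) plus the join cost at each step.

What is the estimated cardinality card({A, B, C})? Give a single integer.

600

Tables in S: A(40), B(150), C(50)
Edges inside S: A-C(d=10), A-B(d=2), C-B(d=25)
numerator = 40 * 150 * 50 = 300000
denominator = 10 * 2 * 25 = 500
card(S) = 300000 / 500 = 600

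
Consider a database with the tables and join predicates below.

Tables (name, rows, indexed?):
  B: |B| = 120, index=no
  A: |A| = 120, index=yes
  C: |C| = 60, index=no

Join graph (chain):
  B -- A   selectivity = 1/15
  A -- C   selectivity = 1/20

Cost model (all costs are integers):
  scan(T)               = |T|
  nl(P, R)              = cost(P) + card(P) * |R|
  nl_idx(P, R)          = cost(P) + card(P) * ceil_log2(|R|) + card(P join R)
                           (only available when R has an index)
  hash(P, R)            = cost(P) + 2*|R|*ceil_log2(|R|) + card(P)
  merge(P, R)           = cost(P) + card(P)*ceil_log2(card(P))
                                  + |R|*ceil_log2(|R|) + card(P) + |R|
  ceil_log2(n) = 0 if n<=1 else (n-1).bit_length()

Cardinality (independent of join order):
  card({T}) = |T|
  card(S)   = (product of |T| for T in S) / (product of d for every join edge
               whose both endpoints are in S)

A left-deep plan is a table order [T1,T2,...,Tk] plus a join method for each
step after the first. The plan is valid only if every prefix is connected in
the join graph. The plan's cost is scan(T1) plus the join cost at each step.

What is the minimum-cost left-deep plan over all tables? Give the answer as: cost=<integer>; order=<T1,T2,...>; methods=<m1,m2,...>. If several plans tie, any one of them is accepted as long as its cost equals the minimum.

cost=2880; order=C,A,B; methods=nl_idx,hash

Selinger DP (subsets sized 1..n):
  {B}: scan cost=120, card=120
  {A}: scan cost=120, card=120
  {C}: scan cost=60, card=60
  {AB}: card=960; try (B,hash)→1920, (A,hash)→1920, (A,nl_idx)→1920, (B,merge)→2040, (A,merge)→2040, (B,nl)→14520 …(+1); best=1920 via (B,hash)
  {AC}: card=360; try (A,nl_idx)→840, (C,hash)→960, (A,merge)→1440, (C,merge)→1500, (A,hash)→1800, (A,nl)→7260 …(+1); best=840 via (A,nl_idx)
  {ABC}: card=2880; try (B,hash)→2880, (C,hash)→3600, (B,merge)→5400, (C,merge)→12900, (B,nl)→44040, (C,nl)→59520; best=2880 via (B,hash)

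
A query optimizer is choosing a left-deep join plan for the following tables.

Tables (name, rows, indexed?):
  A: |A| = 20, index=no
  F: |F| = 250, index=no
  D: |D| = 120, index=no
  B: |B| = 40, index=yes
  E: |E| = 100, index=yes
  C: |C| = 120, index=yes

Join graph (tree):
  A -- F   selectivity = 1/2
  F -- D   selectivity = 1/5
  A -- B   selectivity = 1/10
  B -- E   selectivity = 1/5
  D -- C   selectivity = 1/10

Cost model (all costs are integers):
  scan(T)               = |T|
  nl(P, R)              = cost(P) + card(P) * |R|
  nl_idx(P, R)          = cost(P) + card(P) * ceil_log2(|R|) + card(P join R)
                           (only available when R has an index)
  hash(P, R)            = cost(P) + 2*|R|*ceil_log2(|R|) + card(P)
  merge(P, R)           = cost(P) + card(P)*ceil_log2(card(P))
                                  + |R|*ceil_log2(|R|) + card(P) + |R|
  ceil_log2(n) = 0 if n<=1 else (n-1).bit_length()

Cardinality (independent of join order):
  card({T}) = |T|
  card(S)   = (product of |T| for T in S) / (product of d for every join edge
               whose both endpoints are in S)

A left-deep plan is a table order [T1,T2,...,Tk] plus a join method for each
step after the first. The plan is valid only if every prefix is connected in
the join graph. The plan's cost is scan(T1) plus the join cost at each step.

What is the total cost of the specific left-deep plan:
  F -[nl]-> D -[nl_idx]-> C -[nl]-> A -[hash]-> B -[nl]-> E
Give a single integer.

step 1: scan F: cost=250, card=250
step 2: join D via nl
    card(P join D) = 250*120/(5) = 6000
    cost = 250 + 250*120 = 30250
step 3: join C via nl_idx
    card(P join C) = 6000*120/(10) = 72000
    cost = 30250 + 6000*7 + 72000 = 144250
step 4: join A via nl
    card(P join A) = 72000*20/(2) = 720000
    cost = 144250 + 72000*20 = 1584250
step 5: join B via hash
    card(P join B) = 720000*40/(10) = 2880000
    cost = 1584250 + 2*40*6 + 720000 = 2304730
step 6: join E via nl
    card(P join E) = 2880000*100/(5) = 57600000
    cost = 2304730 + 2880000*100 = 290304730

290304730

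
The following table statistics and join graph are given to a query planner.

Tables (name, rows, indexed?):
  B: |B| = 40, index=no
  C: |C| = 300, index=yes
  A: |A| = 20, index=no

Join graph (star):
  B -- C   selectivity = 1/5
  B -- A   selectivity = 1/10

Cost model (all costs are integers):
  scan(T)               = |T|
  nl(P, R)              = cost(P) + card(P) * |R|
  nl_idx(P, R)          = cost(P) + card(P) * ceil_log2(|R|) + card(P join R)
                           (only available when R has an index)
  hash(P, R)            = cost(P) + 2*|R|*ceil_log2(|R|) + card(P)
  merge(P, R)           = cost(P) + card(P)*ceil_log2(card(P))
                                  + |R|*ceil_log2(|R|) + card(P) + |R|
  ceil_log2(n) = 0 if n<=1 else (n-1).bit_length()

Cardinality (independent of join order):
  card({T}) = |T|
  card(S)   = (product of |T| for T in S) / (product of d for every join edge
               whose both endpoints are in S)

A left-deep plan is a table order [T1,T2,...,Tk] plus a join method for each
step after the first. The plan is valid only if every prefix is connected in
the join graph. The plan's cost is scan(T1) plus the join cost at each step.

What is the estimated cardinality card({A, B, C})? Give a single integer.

4800

Tables in S: A(20), B(40), C(300)
Edges inside S: B-C(d=5), B-A(d=10)
numerator = 20 * 40 * 300 = 240000
denominator = 5 * 10 = 50
card(S) = 240000 / 50 = 4800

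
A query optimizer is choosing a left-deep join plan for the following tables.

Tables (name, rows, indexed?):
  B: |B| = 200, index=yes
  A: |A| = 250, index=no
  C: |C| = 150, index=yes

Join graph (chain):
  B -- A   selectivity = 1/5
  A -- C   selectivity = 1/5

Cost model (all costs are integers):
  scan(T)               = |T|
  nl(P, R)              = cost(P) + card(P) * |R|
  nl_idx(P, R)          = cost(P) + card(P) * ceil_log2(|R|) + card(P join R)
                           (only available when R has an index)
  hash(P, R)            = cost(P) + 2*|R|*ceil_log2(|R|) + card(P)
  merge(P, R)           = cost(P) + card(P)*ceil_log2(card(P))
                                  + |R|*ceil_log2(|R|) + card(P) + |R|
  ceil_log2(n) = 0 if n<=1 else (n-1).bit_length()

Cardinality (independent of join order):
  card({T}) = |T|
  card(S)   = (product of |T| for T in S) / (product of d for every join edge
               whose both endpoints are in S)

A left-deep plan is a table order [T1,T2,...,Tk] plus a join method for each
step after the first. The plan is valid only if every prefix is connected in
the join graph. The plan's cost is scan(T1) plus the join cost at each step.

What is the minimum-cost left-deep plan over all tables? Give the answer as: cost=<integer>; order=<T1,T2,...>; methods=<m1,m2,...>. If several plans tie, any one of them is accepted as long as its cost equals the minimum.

Selinger DP (subsets sized 1..n):
  {B}: scan cost=200, card=200
  {A}: scan cost=250, card=250
  {C}: scan cost=150, card=150
  {AB}: card=10000; try (B,hash)→3700, (A,merge)→4250, (B,merge)→4300, (A,hash)→4400, (B,nl_idx)→12250, (A,nl)→50200 …(+1); best=3700 via (B,hash)
  {AC}: card=7500; try (C,hash)→2900, (A,merge)→3750, (C,merge)→3850, (A,hash)→4300, (C,nl_idx)→9750, (A,nl)→37650 …(+1); best=2900 via (C,hash)
  {ABC}: card=300000; try (B,hash)→13600, (C,hash)→16100, (B,merge)→109700, (C,merge)→155050, (B,nl_idx)→362900, (C,nl_idx)→383700 …(+2); best=13600 via (B,hash)

cost=13600; order=A,C,B; methods=hash,hash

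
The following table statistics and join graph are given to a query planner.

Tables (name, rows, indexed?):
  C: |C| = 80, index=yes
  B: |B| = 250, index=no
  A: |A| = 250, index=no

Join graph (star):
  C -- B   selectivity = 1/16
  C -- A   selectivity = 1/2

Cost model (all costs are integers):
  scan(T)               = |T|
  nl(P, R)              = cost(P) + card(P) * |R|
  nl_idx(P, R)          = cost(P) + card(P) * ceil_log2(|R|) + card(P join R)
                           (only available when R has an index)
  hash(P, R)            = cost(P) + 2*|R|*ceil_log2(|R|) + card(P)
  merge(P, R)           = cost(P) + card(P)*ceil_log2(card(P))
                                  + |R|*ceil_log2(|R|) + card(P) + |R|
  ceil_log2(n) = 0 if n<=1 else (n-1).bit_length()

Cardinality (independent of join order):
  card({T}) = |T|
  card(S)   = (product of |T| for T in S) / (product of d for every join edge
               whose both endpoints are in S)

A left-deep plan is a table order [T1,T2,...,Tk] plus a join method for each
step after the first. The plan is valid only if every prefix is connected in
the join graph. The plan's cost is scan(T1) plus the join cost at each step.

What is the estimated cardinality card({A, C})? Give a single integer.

10000

Tables in S: A(250), C(80)
Edges inside S: C-A(d=2)
numerator = 250 * 80 = 20000
denominator = 2 = 2
card(S) = 20000 / 2 = 10000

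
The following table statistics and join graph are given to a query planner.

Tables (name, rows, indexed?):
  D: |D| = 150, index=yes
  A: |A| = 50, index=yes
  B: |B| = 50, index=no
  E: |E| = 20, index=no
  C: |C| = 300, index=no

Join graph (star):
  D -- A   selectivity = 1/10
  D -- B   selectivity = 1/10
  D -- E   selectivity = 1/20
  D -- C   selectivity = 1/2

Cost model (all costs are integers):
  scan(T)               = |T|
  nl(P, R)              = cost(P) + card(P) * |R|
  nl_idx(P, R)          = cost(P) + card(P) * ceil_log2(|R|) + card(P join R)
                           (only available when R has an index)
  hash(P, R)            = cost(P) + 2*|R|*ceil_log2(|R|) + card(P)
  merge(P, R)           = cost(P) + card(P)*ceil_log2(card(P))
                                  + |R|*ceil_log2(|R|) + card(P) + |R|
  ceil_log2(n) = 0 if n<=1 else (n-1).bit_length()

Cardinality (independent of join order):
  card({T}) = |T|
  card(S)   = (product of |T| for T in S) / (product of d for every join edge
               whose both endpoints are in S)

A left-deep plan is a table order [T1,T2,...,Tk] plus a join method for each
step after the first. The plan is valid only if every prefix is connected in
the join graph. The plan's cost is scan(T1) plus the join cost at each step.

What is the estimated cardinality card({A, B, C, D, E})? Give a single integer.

562500

Tables in S: A(50), B(50), C(300), D(150), E(20)
Edges inside S: D-A(d=10), D-B(d=10), D-E(d=20), D-C(d=2)
numerator = 50 * 50 * 300 * 150 * 20 = 2250000000
denominator = 10 * 10 * 20 * 2 = 4000
card(S) = 2250000000 / 4000 = 562500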